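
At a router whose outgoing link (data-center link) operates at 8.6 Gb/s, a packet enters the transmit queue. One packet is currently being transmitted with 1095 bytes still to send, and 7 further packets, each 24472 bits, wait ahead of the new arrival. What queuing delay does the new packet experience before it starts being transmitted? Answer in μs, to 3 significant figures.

20.9 μs

Each queued packet: L/R = 24472/8600000000 = 2.84558 μs.
7 queued → 19.9191 μs.
Plus remaining 8760 bits of current packet: 1.0186 μs.
Queuing delay = 20.9 μs.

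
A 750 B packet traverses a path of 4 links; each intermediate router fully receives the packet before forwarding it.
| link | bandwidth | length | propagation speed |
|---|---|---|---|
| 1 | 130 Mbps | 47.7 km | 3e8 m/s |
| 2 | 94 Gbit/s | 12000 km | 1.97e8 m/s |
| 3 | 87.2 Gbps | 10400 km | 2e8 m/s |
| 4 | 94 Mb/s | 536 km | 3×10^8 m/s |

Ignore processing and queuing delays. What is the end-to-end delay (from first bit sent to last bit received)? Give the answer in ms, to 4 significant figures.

L = 750 × 8 = 6000 bits.
Transmission delays (L/R per hop): 0.0461538, 6.38298e-05, 6.88073e-05, 0.0638298 ms; sum = 0.110116 ms.
Propagation delays (d/s per hop): 0.159, 60.9137, 52, 1.78667 ms; sum = 114.859 ms.
End-to-end = 115.0 ms.

115.0 ms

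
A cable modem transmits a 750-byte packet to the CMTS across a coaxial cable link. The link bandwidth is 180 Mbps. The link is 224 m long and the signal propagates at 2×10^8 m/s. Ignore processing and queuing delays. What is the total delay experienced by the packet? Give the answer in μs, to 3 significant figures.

34.5 μs

L = 750 × 8 = 6000 bits.
Transmission delay = L/R = 6000 / 180000000 = 33.3333 μs.
Propagation delay = d/s = 224 m / 200000000 m/s = 1.12 μs.
Total = 34.5 μs.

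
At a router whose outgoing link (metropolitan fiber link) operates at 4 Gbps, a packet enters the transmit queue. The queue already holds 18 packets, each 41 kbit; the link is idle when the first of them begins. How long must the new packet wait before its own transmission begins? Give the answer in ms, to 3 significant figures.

Each queued packet: L/R = 41000/4000000000 = 0.01025 ms.
18 queued → 0.1845 ms.
Queuing delay = 0.185 ms.

0.185 ms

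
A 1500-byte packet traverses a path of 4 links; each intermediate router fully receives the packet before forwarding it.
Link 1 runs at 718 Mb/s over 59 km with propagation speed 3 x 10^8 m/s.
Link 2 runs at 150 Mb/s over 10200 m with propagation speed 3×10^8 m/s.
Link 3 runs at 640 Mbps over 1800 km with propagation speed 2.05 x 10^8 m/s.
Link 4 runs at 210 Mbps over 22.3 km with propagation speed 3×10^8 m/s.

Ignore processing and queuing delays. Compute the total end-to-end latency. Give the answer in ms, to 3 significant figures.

L = 1500 × 8 = 12000 bits.
Transmission delays (L/R per hop): 0.0167131, 0.08, 0.01875, 0.0571429 ms; sum = 0.172606 ms.
Propagation delays (d/s per hop): 0.196667, 0.034, 8.78049, 0.0743333 ms; sum = 9.08549 ms.
End-to-end = 9.26 ms.

9.26 ms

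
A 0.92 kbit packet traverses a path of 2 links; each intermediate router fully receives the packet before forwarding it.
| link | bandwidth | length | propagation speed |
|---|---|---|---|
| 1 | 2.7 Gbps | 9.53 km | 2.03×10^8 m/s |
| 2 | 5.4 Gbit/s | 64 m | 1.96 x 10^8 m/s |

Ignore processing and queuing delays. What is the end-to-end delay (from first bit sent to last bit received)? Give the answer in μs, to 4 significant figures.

47.78 μs

L = 920 bits.
Transmission delays (L/R per hop): 0.340741, 0.17037 μs; sum = 0.511111 μs.
Propagation delays (d/s per hop): 46.9458, 0.326531 μs; sum = 47.2723 μs.
End-to-end = 47.78 μs.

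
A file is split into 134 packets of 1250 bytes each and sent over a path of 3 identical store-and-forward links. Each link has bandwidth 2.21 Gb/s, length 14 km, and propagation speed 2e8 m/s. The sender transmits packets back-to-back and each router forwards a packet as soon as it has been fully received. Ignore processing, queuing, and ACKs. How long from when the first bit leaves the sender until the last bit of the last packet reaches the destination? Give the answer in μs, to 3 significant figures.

825 μs

Per-hop transmission t_tx = L/R = 10000/2210000000 = 4.52489 μs.
Per-hop propagation t_prop = 14000/200000000 = 70 μs.
Pipeline fill: first packet needs 3·t_tx to clear all hops; remaining 133 packets each add one t_tx.
Total = (3+134-1)·t_tx + 3·t_prop = 136·4.52489 + 3·70 = 825 μs.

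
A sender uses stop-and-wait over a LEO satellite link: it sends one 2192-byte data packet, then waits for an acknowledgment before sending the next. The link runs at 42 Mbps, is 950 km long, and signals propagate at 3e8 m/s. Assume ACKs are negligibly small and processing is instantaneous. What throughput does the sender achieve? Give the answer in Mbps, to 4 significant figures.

2.598 Mbps

t_tx = L/R = 17536/42000000 = 0.000417524 s.
t_prop = 950000/300000000 = 0.00316667 s; RTT = 0.00633333 s.
Cycle = t_tx + RTT = 0.00675086 s.
Throughput = L / cycle = 17536 / 0.00675086 = 2.598 Mbps.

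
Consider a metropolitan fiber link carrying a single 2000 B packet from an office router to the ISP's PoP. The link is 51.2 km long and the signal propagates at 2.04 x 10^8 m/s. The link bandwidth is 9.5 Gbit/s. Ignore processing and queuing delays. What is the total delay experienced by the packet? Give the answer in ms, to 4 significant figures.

0.2527 ms

L = 2000 × 8 = 16000 bits.
Transmission delay = L/R = 16000 / 9500000000 = 0.00168421 ms.
Propagation delay = d/s = 51200 m / 204000000 m/s = 0.25098 ms.
Total = 0.2527 ms.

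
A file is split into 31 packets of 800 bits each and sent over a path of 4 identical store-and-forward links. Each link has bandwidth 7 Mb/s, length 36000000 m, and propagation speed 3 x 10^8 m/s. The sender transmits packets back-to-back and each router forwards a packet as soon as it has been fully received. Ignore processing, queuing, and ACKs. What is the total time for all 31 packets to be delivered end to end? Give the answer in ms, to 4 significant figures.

Per-hop transmission t_tx = L/R = 800/7000000 = 0.114286 ms.
Per-hop propagation t_prop = 36000000/300000000 = 120 ms.
Pipeline fill: first packet needs 4·t_tx to clear all hops; remaining 30 packets each add one t_tx.
Total = (4+31-1)·t_tx + 4·t_prop = 34·0.114286 + 4·120 = 483.9 ms.

483.9 ms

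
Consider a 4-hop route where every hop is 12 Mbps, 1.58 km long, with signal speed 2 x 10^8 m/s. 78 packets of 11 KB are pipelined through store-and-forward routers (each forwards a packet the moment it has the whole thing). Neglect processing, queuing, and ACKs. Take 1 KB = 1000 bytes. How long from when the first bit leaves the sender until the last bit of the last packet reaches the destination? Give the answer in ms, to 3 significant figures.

594 ms

Per-hop transmission t_tx = L/R = 88000/12000000 = 7.33333 ms.
Per-hop propagation t_prop = 1580/200000000 = 0.0079 ms.
Pipeline fill: first packet needs 4·t_tx to clear all hops; remaining 77 packets each add one t_tx.
Total = (4+78-1)·t_tx + 4·t_prop = 81·7.33333 + 4·0.0079 = 594 ms.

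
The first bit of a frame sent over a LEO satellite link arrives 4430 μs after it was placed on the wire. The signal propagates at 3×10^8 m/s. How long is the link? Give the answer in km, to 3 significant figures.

d = s × t_prop = 300000000 × 0.00443 = 1330 km.

1330 km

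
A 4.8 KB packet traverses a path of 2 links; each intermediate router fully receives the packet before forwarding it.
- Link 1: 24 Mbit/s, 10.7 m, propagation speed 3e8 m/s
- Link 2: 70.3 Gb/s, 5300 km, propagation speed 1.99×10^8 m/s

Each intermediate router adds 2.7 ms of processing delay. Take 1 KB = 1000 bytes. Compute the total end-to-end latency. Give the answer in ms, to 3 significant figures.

L = 38400 bits.
Transmission delays (L/R per hop): 1.6, 0.00054623 ms; sum = 1.60055 ms.
Propagation delays (d/s per hop): 3.56667e-05, 26.6332 ms; sum = 26.6332 ms.
Processing at 1 router(s): 1 × 2.7 ms = 2.7 ms.
End-to-end = 30.9 ms.

30.9 ms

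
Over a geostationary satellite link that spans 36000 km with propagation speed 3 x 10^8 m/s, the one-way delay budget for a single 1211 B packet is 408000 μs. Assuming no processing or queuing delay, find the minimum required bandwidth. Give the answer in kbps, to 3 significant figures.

L = 9688 bits.
Propagation delay = 36000000 / 300000000 = 120000 μs.
Transmission budget = 408000 − 120000 = 288000 μs.
R ≥ L / t_tx = 9688 bits / 0.288 s = 33.6 kbps.

33.6 kbps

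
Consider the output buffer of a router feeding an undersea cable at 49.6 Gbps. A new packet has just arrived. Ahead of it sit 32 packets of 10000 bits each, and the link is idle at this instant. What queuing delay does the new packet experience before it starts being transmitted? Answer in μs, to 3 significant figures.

Each queued packet: L/R = 10000/49600000000 = 0.201613 μs.
32 queued → 6.45161 μs.
Queuing delay = 6.45 μs.

6.45 μs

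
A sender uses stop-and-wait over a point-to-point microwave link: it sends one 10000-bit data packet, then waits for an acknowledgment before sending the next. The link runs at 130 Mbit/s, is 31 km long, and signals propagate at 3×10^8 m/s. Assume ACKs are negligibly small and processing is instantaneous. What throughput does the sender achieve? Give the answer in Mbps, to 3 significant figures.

t_tx = L/R = 10000/130000000 = 7.69231e-05 s.
t_prop = 31000/300000000 = 0.000103333 s; RTT = 0.000206667 s.
Cycle = t_tx + RTT = 0.00028359 s.
Throughput = L / cycle = 10000 / 0.00028359 = 35.3 Mbps.

35.3 Mbps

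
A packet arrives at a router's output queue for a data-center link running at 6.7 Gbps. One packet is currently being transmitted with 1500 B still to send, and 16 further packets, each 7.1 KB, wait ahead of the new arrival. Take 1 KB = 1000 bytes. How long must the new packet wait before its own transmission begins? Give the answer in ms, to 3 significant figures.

0.137 ms

Each queued packet: L/R = 56800/6700000000 = 0.00847761 ms.
16 queued → 0.135642 ms.
Plus remaining 12000 bits of current packet: 0.00179104 ms.
Queuing delay = 0.137 ms.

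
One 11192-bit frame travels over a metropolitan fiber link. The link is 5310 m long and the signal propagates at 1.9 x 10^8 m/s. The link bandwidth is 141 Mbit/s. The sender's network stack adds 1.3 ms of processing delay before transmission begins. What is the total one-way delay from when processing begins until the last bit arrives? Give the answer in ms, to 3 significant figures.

Transmission delay = L/R = 11192 / 141000000 = 0.0793759 ms.
Propagation delay = d/s = 5310 m / 190000000 m/s = 0.0279474 ms.
Plus processing delay 1.3 ms = 1.3 ms.
Total = 1.41 ms.

1.41 ms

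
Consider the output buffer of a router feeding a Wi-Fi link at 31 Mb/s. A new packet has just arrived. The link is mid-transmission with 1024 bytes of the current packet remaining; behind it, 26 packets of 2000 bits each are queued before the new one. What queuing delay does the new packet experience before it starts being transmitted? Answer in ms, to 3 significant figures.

1.94 ms

Each queued packet: L/R = 2000/31000000 = 0.0645161 ms.
26 queued → 1.67742 ms.
Plus remaining 8192 bits of current packet: 0.264258 ms.
Queuing delay = 1.94 ms.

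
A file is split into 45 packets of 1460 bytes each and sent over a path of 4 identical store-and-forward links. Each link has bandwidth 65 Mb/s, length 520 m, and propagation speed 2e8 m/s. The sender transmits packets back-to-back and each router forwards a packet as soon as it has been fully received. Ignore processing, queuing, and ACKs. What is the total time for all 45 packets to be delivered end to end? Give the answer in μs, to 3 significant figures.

Per-hop transmission t_tx = L/R = 11680/65000000 = 179.692 μs.
Per-hop propagation t_prop = 520/200000000 = 2.6 μs.
Pipeline fill: first packet needs 4·t_tx to clear all hops; remaining 44 packets each add one t_tx.
Total = (4+45-1)·t_tx + 4·t_prop = 48·179.692 + 4·2.6 = 8640 μs.

8640 μs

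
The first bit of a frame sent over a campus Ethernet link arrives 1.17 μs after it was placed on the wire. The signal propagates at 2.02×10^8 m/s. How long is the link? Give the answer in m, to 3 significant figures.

d = s × t_prop = 202000000 × 1.17e-06 = 236 m.

236 m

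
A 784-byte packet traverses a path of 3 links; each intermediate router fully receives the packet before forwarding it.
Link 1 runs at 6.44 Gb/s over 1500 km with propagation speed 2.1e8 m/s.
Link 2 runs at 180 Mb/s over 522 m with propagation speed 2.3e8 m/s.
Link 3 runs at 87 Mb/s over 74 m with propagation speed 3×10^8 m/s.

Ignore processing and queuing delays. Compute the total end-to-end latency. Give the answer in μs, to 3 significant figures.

7250 μs

L = 784 × 8 = 6272 bits.
Transmission delays (L/R per hop): 0.973913, 34.8444, 72.092 μs; sum = 107.91 μs.
Propagation delays (d/s per hop): 7142.86, 2.26957, 0.246667 μs; sum = 7145.37 μs.
End-to-end = 7250 μs.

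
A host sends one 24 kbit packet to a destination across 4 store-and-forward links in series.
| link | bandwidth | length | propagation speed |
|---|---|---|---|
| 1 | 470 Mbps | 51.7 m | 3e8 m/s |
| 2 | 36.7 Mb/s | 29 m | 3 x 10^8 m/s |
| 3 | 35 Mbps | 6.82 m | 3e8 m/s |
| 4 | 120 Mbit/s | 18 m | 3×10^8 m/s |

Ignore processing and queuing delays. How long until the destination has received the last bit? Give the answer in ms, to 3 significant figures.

L = 24000 bits.
Transmission delays (L/R per hop): 0.0510638, 0.653951, 0.685714, 0.2 ms; sum = 1.59073 ms.
Propagation delays (d/s per hop): 0.000172333, 9.66667e-05, 2.27333e-05, 6e-05 ms; sum = 0.000351733 ms.
End-to-end = 1.59 ms.

1.59 ms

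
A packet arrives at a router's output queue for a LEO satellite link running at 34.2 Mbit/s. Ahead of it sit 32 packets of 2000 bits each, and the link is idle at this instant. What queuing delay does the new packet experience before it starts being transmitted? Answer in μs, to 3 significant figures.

Each queued packet: L/R = 2000/34200000 = 58.4795 μs.
32 queued → 1871.35 μs.
Queuing delay = 1870 μs.

1870 μs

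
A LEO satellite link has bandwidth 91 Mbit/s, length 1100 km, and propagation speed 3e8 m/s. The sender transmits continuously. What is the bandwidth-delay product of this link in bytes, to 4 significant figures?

41710 bytes

Propagation delay = 1100000 / 300000000 = 0.00366667 s.
BDP = R × t_prop = 91000000 × 0.00366667 = 333667 bits.
In bytes: 333667/8 = 41710 bytes.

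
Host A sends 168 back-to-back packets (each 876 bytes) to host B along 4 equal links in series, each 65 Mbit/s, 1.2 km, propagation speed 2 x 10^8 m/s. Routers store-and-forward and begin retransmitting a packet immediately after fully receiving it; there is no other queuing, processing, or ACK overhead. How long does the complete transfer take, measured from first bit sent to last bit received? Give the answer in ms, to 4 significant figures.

Per-hop transmission t_tx = L/R = 7008/65000000 = 0.107815 ms.
Per-hop propagation t_prop = 1200/200000000 = 0.006 ms.
Pipeline fill: first packet needs 4·t_tx to clear all hops; remaining 167 packets each add one t_tx.
Total = (4+168-1)·t_tx + 4·t_prop = 171·0.107815 + 4·0.006 = 18.46 ms.

18.46 ms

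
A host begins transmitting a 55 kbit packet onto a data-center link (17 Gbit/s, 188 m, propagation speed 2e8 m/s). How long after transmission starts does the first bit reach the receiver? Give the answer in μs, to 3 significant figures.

0.940 μs

First bit experiences only propagation delay: d/s = 188/200000000 = 0.940 μs.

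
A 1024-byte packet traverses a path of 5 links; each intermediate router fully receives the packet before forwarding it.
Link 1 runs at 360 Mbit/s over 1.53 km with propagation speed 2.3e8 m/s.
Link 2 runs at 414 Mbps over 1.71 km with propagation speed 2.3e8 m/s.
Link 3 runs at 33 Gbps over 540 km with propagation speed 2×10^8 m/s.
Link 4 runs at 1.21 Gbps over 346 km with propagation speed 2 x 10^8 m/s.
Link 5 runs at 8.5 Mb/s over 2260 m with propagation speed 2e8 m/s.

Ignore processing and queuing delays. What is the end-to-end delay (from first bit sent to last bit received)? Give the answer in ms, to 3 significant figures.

5.47 ms

L = 1024 × 8 = 8192 bits.
Transmission delays (L/R per hop): 0.0227556, 0.0197874, 0.000248242, 0.00677025, 0.963765 ms; sum = 1.01333 ms.
Propagation delays (d/s per hop): 0.00665217, 0.00743478, 2.7, 1.73, 0.0113 ms; sum = 4.45539 ms.
End-to-end = 5.47 ms.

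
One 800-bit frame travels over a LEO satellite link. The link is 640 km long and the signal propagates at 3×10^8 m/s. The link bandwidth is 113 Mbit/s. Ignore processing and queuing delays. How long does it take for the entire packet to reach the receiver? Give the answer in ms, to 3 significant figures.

Transmission delay = L/R = 800 / 113000000 = 0.00707965 ms.
Propagation delay = d/s = 640000 m / 300000000 m/s = 2.13333 ms.
Total = 2.14 ms.

2.14 ms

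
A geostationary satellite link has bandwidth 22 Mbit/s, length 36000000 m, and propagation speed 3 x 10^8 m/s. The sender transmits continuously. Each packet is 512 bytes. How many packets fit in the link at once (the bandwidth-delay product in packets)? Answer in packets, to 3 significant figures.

Propagation delay = 36000000 / 300000000 = 0.12 s.
BDP = R × t_prop = 22000000 × 0.12 = 2640000 bits.
In packets of 4096 bits: 645 packets.

645 packets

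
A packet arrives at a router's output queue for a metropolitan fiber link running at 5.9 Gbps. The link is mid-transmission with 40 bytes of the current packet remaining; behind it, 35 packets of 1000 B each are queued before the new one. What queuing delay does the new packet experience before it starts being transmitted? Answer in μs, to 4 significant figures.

47.51 μs

Each queued packet: L/R = 8000/5900000000 = 1.35593 μs.
35 queued → 47.4576 μs.
Plus remaining 320 bits of current packet: 0.0542373 μs.
Queuing delay = 47.51 μs.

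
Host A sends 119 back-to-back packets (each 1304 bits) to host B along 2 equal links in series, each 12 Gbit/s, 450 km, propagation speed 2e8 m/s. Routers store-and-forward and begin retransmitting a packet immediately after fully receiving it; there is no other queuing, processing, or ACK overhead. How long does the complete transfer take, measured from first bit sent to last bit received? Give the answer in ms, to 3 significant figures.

Per-hop transmission t_tx = L/R = 1304/12000000000 = 0.000108667 ms.
Per-hop propagation t_prop = 450000/200000000 = 2.25 ms.
Pipeline fill: first packet needs 2·t_tx to clear all hops; remaining 118 packets each add one t_tx.
Total = (2+119-1)·t_tx + 2·t_prop = 120·0.000108667 + 2·2.25 = 4.51 ms.

4.51 ms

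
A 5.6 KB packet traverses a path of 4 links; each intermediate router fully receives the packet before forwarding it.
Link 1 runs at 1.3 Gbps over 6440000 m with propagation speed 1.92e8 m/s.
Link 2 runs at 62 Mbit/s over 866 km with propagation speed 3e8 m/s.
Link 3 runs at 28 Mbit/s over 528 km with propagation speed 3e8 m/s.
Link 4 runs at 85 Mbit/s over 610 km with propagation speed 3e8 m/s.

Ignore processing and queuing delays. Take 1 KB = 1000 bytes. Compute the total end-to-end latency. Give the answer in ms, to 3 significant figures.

L = 44800 bits.
Transmission delays (L/R per hop): 0.0344615, 0.722581, 1.6, 0.527059 ms; sum = 2.8841 ms.
Propagation delays (d/s per hop): 33.5417, 2.88667, 1.76, 2.03333 ms; sum = 40.2217 ms.
End-to-end = 43.1 ms.

43.1 ms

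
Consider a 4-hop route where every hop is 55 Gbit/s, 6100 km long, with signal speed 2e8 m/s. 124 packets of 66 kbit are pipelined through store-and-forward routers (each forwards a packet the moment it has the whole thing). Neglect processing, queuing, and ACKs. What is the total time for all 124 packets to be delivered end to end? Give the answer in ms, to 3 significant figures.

Per-hop transmission t_tx = L/R = 66000/55000000000 = 0.0012 ms.
Per-hop propagation t_prop = 6100000/200000000 = 30.5 ms.
Pipeline fill: first packet needs 4·t_tx to clear all hops; remaining 123 packets each add one t_tx.
Total = (4+124-1)·t_tx + 4·t_prop = 127·0.0012 + 4·30.5 = 122 ms.

122 ms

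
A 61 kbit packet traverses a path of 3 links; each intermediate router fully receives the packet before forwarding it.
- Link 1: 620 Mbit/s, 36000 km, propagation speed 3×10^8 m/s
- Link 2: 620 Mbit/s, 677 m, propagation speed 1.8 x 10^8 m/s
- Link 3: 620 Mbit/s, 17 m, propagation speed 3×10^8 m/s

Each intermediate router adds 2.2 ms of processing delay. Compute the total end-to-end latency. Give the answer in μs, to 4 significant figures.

L = 61000 bits.
Transmission delay per hop = L/R = 61000/620000000 = 98.3871 μs; 3 hops → 295.161 μs.
Propagation delays (d/s per hop): 120000, 3.76111, 0.0566667 μs; sum = 120004 μs.
Processing at 2 router(s): 2 × 2.2 ms = 4400 μs.
End-to-end = 124700 μs.

124700 μs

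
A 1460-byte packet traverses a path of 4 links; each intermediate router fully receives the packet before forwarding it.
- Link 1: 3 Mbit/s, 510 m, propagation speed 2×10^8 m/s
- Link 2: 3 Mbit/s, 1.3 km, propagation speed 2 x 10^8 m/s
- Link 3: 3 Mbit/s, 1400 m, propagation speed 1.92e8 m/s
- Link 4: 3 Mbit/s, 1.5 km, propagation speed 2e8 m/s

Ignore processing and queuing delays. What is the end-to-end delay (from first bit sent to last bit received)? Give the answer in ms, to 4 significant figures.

L = 1460 × 8 = 11680 bits.
Transmission delay per hop = L/R = 11680/3000000 = 3.89333 ms; 4 hops → 15.5733 ms.
Propagation delays (d/s per hop): 0.00255, 0.0065, 0.00729167, 0.0075 ms; sum = 0.0238417 ms.
End-to-end = 15.60 ms.

15.60 ms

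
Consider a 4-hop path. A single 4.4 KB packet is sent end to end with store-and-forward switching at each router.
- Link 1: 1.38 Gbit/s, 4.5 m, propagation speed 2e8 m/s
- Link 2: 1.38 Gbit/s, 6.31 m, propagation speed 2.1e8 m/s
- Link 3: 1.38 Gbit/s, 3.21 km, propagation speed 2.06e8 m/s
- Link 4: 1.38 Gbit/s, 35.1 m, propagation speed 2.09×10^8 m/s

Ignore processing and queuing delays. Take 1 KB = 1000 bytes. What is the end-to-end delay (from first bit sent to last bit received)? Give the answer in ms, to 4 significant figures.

L = 35200 bits.
Transmission delay per hop = L/R = 35200/1380000000 = 0.0255072 ms; 4 hops → 0.102029 ms.
Propagation delays (d/s per hop): 2.25e-05, 3.00476e-05, 0.0155825, 0.000167943 ms; sum = 0.015803 ms.
End-to-end = 0.1178 ms.

0.1178 ms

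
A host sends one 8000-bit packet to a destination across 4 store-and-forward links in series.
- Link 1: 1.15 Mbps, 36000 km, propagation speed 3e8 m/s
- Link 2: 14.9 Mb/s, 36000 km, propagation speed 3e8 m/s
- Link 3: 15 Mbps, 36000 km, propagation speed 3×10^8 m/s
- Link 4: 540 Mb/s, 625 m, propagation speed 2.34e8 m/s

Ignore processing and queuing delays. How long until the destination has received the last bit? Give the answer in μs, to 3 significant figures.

368000 μs

Transmission delays (L/R per hop): 6956.52, 536.913, 533.333, 14.8148 μs; sum = 8041.58 μs.
Propagation delays (d/s per hop): 120000, 120000, 120000, 2.67094 μs; sum = 360003 μs.
End-to-end = 368000 μs.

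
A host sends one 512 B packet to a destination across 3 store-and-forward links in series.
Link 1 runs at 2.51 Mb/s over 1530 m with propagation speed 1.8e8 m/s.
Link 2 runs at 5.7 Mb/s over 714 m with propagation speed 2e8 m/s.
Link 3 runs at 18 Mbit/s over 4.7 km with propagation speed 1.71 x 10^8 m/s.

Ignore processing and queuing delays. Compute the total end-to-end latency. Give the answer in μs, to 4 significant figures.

2618 μs

L = 512 × 8 = 4096 bits.
Transmission delays (L/R per hop): 1631.87, 718.596, 227.556 μs; sum = 2578.02 μs.
Propagation delays (d/s per hop): 8.5, 3.57, 27.4854 μs; sum = 39.5554 μs.
End-to-end = 2618 μs.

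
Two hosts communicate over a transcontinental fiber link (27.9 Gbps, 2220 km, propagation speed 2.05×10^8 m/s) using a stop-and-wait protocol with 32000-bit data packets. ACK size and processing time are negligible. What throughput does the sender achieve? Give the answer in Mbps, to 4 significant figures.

t_tx = L/R = 32000/27900000000 = 1.14695e-06 s.
t_prop = 2220000/2.05e+08 = 0.0108293 s; RTT = 0.0216585 s.
Cycle = t_tx + RTT = 0.0216597 s.
Throughput = L / cycle = 32000 / 0.0216597 = 1.477 Mbps.

1.477 Mbps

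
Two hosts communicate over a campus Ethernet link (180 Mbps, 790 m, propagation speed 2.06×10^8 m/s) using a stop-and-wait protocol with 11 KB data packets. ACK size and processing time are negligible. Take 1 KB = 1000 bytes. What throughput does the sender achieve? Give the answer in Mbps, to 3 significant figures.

t_tx = L/R = 88000/180000000 = 0.000488889 s.
t_prop = 790/206000000 = 3.83495e-06 s; RTT = 7.6699e-06 s.
Cycle = t_tx + RTT = 0.000496559 s.
Throughput = L / cycle = 88000 / 0.000496559 = 177 Mbps.

177 Mbps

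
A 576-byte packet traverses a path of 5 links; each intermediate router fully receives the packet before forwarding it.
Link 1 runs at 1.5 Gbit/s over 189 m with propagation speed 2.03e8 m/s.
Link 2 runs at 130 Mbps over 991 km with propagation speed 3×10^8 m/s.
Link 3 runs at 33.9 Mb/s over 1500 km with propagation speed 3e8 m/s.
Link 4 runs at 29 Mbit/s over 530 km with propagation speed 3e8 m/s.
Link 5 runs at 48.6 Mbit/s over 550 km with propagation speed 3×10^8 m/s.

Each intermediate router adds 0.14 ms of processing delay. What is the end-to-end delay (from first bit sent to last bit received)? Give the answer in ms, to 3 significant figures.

L = 576 × 8 = 4608 bits.
Transmission delays (L/R per hop): 0.003072, 0.0354462, 0.135929, 0.158897, 0.0948148 ms; sum = 0.428159 ms.
Propagation delays (d/s per hop): 0.000931034, 3.30333, 5, 1.76667, 1.83333 ms; sum = 11.9043 ms.
Processing at 4 router(s): 4 × 0.14 ms = 0.56 ms.
End-to-end = 12.9 ms.

12.9 ms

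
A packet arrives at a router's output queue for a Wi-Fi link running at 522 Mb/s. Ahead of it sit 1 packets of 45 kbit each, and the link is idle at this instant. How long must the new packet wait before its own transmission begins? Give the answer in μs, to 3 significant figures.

86.2 μs

Each queued packet: L/R = 45000/522000000 = 86.2069 μs.
1 queued → 86.2069 μs.
Queuing delay = 86.2 μs.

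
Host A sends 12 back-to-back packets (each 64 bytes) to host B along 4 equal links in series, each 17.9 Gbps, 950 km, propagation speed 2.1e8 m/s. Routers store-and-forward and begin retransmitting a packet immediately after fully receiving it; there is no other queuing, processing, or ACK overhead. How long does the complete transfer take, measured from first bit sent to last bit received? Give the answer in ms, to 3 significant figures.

Per-hop transmission t_tx = L/R = 512/17900000000 = 2.86034e-05 ms.
Per-hop propagation t_prop = 950000/210000000 = 4.52381 ms.
Pipeline fill: first packet needs 4·t_tx to clear all hops; remaining 11 packets each add one t_tx.
Total = (4+12-1)·t_tx + 4·t_prop = 15·2.86034e-05 + 4·4.52381 = 18.1 ms.

18.1 ms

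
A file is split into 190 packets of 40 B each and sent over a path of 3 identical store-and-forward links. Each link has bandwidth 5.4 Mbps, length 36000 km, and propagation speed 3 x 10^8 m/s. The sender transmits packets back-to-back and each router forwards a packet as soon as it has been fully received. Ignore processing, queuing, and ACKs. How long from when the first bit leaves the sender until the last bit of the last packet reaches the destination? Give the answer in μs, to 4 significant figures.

371400 μs

Per-hop transmission t_tx = L/R = 320/5400000 = 59.2593 μs.
Per-hop propagation t_prop = 36000000/300000000 = 120000 μs.
Pipeline fill: first packet needs 3·t_tx to clear all hops; remaining 189 packets each add one t_tx.
Total = (3+190-1)·t_tx + 3·t_prop = 192·59.2593 + 3·120000 = 371400 μs.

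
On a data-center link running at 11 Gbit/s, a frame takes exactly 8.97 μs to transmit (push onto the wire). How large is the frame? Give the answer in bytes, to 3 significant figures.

L = R × t_tx = 11000000000 b/s × 8.97e-06 s = 98670 bits.
In bytes: 98670 / 8 = 12300 bytes.

12300 bytes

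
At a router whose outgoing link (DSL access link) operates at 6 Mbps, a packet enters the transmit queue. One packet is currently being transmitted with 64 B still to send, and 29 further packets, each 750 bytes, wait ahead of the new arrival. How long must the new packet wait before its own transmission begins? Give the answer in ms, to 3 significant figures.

29.1 ms

Each queued packet: L/R = 6000/6000000 = 1 ms.
29 queued → 29 ms.
Plus remaining 512 bits of current packet: 0.0853333 ms.
Queuing delay = 29.1 ms.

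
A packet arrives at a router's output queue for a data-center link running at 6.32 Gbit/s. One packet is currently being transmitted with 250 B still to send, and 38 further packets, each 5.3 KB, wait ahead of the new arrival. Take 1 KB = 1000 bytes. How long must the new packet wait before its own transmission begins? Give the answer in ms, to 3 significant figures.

0.255 ms

Each queued packet: L/R = 42400/6320000000 = 0.00670886 ms.
38 queued → 0.254937 ms.
Plus remaining 2000 bits of current packet: 0.000316456 ms.
Queuing delay = 0.255 ms.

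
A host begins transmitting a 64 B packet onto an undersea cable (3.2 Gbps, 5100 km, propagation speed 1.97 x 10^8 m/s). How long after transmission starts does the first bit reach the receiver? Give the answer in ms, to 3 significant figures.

First bit experiences only propagation delay: d/s = 5100000/197000000 = 25.9 ms.

25.9 ms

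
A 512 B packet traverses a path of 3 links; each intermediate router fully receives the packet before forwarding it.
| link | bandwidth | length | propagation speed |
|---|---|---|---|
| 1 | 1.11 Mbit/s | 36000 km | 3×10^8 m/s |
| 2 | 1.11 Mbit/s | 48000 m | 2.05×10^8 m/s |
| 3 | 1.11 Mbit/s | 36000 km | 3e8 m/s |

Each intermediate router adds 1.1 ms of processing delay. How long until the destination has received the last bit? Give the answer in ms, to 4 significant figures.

253.5 ms

L = 512 × 8 = 4096 bits.
Transmission delay per hop = L/R = 4096/1110000 = 3.69009 ms; 3 hops → 11.0703 ms.
Propagation delays (d/s per hop): 120, 0.234146, 120 ms; sum = 240.234 ms.
Processing at 2 router(s): 2 × 1.1 ms = 2.2 ms.
End-to-end = 253.5 ms.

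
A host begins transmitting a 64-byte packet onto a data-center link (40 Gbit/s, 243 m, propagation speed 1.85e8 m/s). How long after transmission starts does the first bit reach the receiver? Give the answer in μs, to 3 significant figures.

1.31 μs

First bit experiences only propagation delay: d/s = 243/185000000 = 1.31 μs.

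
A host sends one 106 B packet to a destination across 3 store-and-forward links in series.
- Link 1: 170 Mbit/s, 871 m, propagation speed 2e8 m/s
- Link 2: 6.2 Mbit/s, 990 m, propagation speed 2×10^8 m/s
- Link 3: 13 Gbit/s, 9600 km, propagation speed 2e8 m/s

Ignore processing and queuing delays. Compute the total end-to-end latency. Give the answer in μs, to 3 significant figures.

L = 106 × 8 = 848 bits.
Transmission delays (L/R per hop): 4.98824, 136.774, 0.0652308 μs; sum = 141.828 μs.
Propagation delays (d/s per hop): 4.355, 4.95, 48000 μs; sum = 48009.3 μs.
End-to-end = 48200 μs.

48200 μs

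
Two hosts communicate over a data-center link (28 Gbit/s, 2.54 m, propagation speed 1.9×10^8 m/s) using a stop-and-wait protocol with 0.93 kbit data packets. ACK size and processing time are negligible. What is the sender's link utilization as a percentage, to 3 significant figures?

55.4 %

t_tx = L/R = 930/28000000000 = 3.32143e-08 s.
t_prop = 2.54/190000000 = 1.33684e-08 s; RTT = 2.67368e-08 s.
Cycle = t_tx + RTT = 5.99511e-08 s.
Utilization = t_tx / cycle = 3.32143e-08/5.99511e-08 = 55.4 %.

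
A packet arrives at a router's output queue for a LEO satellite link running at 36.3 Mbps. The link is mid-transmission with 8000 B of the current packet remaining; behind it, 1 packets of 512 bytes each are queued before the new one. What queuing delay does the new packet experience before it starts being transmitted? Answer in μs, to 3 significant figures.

Each queued packet: L/R = 4096/36300000 = 112.837 μs.
1 queued → 112.837 μs.
Plus remaining 64000 bits of current packet: 1763.09 μs.
Queuing delay = 1880 μs.

1880 μs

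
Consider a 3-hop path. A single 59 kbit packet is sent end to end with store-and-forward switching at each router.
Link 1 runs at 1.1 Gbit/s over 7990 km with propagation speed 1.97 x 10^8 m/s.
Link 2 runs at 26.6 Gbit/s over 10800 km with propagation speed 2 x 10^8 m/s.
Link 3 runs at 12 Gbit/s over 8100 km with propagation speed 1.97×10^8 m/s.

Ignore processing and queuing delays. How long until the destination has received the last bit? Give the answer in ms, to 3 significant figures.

136 ms

L = 59000 bits.
Transmission delays (L/R per hop): 0.0536364, 0.00221805, 0.00491667 ms; sum = 0.0607711 ms.
Propagation delays (d/s per hop): 40.5584, 54, 41.1168 ms; sum = 135.675 ms.
End-to-end = 136 ms.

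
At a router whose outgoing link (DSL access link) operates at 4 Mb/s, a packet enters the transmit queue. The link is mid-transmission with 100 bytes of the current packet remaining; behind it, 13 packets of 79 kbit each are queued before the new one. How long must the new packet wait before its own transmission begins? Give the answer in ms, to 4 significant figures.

Each queued packet: L/R = 79000/4000000 = 19.75 ms.
13 queued → 256.75 ms.
Plus remaining 800 bits of current packet: 0.2 ms.
Queuing delay = 257.0 ms.

257.0 ms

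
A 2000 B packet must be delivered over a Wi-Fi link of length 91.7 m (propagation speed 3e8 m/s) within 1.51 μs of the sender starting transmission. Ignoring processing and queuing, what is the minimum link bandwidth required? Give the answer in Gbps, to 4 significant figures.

13.29 Gbps

L = 16000 bits.
Propagation delay = 91.7 / 300000000 = 0.305667 μs.
Transmission budget = 1.51 − 0.305667 = 1.20433 μs.
R ≥ L / t_tx = 16000 bits / 1.20433e-06 s = 13.29 Gbps.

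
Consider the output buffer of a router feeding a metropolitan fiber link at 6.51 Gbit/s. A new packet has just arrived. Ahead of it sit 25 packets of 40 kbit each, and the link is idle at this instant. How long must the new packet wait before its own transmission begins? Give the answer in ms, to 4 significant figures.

0.1536 ms

Each queued packet: L/R = 40000/6510000000 = 0.00614439 ms.
25 queued → 0.15361 ms.
Queuing delay = 0.1536 ms.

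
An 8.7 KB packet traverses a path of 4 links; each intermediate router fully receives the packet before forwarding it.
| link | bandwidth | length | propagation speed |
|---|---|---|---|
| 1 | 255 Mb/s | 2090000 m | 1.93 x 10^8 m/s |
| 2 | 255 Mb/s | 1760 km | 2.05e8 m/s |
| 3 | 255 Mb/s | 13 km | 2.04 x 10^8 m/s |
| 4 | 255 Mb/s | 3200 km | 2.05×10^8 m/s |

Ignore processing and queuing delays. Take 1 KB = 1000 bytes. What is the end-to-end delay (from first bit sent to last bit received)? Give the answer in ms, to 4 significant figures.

L = 69600 bits.
Transmission delay per hop = L/R = 69600/255000000 = 0.272941 ms; 4 hops → 1.09176 ms.
Propagation delays (d/s per hop): 10.829, 8.58537, 0.0637255, 15.6098 ms; sum = 35.0879 ms.
End-to-end = 36.18 ms.

36.18 ms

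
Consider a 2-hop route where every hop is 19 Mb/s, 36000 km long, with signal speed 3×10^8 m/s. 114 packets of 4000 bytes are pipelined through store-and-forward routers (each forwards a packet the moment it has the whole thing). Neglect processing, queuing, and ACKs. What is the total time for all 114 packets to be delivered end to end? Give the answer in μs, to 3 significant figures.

434000 μs

Per-hop transmission t_tx = L/R = 32000/19000000 = 1684.21 μs.
Per-hop propagation t_prop = 36000000/300000000 = 120000 μs.
Pipeline fill: first packet needs 2·t_tx to clear all hops; remaining 113 packets each add one t_tx.
Total = (2+114-1)·t_tx + 2·t_prop = 115·1684.21 + 2·120000 = 434000 μs.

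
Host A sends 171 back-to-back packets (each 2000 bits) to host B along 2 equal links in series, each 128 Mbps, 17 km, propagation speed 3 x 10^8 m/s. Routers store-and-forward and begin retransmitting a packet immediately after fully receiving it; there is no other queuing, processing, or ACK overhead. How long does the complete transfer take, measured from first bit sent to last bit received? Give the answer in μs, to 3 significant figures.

2800 μs

Per-hop transmission t_tx = L/R = 2000/128000000 = 15.625 μs.
Per-hop propagation t_prop = 17000/300000000 = 56.6667 μs.
Pipeline fill: first packet needs 2·t_tx to clear all hops; remaining 170 packets each add one t_tx.
Total = (2+171-1)·t_tx + 2·t_prop = 172·15.625 + 2·56.6667 = 2800 μs.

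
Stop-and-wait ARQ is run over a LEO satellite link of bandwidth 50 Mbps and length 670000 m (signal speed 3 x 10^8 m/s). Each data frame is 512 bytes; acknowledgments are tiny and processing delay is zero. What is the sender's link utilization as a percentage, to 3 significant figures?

t_tx = L/R = 4096/50000000 = 8.192e-05 s.
t_prop = 670000/300000000 = 0.00223333 s; RTT = 0.00446667 s.
Cycle = t_tx + RTT = 0.00454859 s.
Utilization = t_tx / cycle = 8.192e-05/0.00454859 = 1.80 %.

1.80 %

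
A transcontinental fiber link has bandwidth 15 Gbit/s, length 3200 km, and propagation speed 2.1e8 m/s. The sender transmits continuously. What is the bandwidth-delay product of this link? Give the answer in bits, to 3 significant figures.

229000000 bits

Propagation delay = 3200000 / 210000000 = 0.0152381 s.
BDP = R × t_prop = 15000000000 × 0.0152381 = 228571000 bits.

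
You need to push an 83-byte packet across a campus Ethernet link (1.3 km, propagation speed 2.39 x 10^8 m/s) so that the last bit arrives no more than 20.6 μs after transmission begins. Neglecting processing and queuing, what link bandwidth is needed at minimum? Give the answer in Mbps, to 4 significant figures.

43.80 Mbps

L = 664 bits.
Propagation delay = 1300 / 239000000 = 5.43933 μs.
Transmission budget = 20.6 − 5.43933 = 15.1607 μs.
R ≥ L / t_tx = 664 bits / 1.51607e-05 s = 43.80 Mbps.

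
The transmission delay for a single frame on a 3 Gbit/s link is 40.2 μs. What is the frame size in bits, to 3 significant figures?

121000 bits

L = R × t_tx = 3000000000 b/s × 4.02e-05 s = 120600 bits.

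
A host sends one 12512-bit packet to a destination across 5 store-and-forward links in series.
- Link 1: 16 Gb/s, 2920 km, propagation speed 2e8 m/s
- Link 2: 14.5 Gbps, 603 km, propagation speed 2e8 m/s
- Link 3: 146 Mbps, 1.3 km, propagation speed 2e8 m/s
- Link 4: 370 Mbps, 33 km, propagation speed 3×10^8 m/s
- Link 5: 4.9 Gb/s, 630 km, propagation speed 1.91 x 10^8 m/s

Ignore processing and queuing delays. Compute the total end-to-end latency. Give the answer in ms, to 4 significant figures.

21.15 ms

Transmission delays (L/R per hop): 0.000782, 0.000862897, 0.0856986, 0.0338162, 0.00255347 ms; sum = 0.123713 ms.
Propagation delays (d/s per hop): 14.6, 3.015, 0.0065, 0.11, 3.29843 ms; sum = 21.0299 ms.
End-to-end = 21.15 ms.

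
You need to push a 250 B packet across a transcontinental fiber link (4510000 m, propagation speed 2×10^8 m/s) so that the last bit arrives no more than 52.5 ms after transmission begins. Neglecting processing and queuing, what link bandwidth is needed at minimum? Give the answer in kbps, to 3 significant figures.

L = 2000 bits.
Propagation delay = 4510000 / 200000000 = 22.55 ms.
Transmission budget = 52.5 − 22.55 = 29.95 ms.
R ≥ L / t_tx = 2000 bits / 0.02995 s = 66.8 kbps.

66.8 kbps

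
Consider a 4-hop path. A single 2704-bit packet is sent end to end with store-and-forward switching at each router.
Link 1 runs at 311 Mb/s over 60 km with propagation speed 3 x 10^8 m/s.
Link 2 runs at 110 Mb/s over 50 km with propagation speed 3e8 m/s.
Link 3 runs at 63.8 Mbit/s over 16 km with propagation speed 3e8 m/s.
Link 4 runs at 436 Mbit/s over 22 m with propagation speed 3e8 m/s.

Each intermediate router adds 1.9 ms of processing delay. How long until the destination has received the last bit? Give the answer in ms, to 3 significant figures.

Transmission delays (L/R per hop): 0.00869453, 0.0245818, 0.0423824, 0.00620183 ms; sum = 0.0818606 ms.
Propagation delays (d/s per hop): 0.2, 0.166667, 0.0533333, 7.33333e-05 ms; sum = 0.420073 ms.
Processing at 3 router(s): 3 × 1.9 ms = 5.7 ms.
End-to-end = 6.20 ms.

6.20 ms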